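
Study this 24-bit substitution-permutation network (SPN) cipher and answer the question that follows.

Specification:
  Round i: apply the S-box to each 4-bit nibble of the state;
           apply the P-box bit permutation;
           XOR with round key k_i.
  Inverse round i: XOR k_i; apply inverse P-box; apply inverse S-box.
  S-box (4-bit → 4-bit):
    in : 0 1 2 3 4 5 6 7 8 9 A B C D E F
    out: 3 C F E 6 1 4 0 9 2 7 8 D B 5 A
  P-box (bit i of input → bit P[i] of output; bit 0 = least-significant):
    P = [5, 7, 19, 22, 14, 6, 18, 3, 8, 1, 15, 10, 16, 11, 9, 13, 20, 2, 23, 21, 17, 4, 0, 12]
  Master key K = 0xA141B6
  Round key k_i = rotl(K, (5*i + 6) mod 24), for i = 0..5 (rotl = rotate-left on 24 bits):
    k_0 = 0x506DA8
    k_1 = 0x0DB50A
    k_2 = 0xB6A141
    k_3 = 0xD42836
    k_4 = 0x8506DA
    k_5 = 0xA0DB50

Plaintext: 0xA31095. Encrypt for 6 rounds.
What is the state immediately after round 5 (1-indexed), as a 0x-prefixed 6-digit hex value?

0x7F23AC

s_0 = plaintext = 0xA31095
s_1 = Round(s_0, k_0) = 0xF24EDF
s_2 = Round(s_1, k_1) = 0xFD6ED6
s_3 = Round(s_2, k_2) = 0x8E721D
s_4 = Round(s_3, k_3) = 0x02BD9C
s_5 = Round(s_4, k_4) = 0x7F23AC
s_6 = Round(s_5, k_5) = 0xCD3536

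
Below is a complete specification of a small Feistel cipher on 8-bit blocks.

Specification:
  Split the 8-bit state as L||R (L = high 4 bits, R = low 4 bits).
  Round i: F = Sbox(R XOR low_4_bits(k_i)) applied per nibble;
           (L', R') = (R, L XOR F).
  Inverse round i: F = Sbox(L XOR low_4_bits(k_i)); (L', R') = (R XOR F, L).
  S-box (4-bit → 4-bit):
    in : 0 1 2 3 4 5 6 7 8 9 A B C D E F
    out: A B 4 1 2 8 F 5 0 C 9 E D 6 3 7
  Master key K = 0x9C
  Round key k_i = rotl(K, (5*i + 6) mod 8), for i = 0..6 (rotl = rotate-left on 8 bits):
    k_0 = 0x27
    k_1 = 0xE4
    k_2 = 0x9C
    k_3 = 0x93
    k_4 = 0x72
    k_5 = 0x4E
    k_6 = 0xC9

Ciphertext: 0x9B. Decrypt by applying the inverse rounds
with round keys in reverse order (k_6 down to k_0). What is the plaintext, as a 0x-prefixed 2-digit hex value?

0x63

s_0 = ciphertext = 0x9B
s_1 = InvRound(s_0, k_6) = 0x19
s_2 = InvRound(s_1, k_5) = 0xE1
s_3 = InvRound(s_2, k_4) = 0xCE
s_4 = InvRound(s_3, k_3) = 0x9C
s_5 = InvRound(s_4, k_2) = 0x49
s_6 = InvRound(s_5, k_1) = 0x34
s_7 = InvRound(s_6, k_0) = 0x63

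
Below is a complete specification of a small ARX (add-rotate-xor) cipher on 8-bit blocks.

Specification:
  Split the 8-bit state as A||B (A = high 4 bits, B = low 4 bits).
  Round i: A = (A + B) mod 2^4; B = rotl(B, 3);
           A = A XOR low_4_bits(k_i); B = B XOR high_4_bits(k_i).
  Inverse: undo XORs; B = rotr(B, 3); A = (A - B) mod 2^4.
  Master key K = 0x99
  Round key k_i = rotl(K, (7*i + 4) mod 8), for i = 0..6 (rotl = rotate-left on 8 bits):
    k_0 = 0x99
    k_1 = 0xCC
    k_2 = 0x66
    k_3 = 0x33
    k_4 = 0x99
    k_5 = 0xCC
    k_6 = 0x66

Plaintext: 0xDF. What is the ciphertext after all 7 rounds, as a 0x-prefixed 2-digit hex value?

s_0 = plaintext = 0xDF
s_1 = Round(s_0, k_0) = 0x56
s_2 = Round(s_1, k_1) = 0x7F
s_3 = Round(s_2, k_2) = 0x09
s_4 = Round(s_3, k_3) = 0xAF
s_5 = Round(s_4, k_4) = 0x06
s_6 = Round(s_5, k_5) = 0xAF
s_7 = Round(s_6, k_6) = 0xF9

0xF9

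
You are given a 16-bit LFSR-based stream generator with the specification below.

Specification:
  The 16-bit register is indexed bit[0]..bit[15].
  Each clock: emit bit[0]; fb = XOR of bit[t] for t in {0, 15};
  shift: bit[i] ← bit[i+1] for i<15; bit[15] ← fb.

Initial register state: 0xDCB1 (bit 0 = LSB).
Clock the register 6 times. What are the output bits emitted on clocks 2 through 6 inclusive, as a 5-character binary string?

00011

reg_0 = 0xDCB1
clock 1: out=1, reg = 0x6E58
clock 2: out=0, reg = 0x372C
clock 3: out=0, reg = 0x1B96
clock 4: out=0, reg = 0x0DCB
clock 5: out=1, reg = 0x86E5
clock 6: out=1, reg = 0x4372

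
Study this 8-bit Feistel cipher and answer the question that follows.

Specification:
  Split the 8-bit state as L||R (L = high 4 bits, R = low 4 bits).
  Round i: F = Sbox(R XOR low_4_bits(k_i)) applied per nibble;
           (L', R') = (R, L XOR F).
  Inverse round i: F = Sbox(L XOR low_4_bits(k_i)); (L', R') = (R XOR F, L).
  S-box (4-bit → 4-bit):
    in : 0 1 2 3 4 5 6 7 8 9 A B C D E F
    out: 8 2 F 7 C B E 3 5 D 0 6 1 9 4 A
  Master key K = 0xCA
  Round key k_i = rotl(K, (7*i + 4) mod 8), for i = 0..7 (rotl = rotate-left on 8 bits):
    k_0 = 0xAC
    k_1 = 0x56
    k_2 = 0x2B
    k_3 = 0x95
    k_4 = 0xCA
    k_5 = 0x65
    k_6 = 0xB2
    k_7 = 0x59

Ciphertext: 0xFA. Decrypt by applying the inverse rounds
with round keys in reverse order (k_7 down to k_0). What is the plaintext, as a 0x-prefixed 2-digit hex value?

0xE9

s_0 = ciphertext = 0xFA
s_1 = InvRound(s_0, k_7) = 0x4F
s_2 = InvRound(s_1, k_6) = 0x14
s_3 = InvRound(s_2, k_5) = 0x81
s_4 = InvRound(s_3, k_4) = 0xE8
s_5 = InvRound(s_4, k_3) = 0xEE
s_6 = InvRound(s_5, k_2) = 0x5E
s_7 = InvRound(s_6, k_1) = 0x95
s_8 = InvRound(s_7, k_0) = 0xE9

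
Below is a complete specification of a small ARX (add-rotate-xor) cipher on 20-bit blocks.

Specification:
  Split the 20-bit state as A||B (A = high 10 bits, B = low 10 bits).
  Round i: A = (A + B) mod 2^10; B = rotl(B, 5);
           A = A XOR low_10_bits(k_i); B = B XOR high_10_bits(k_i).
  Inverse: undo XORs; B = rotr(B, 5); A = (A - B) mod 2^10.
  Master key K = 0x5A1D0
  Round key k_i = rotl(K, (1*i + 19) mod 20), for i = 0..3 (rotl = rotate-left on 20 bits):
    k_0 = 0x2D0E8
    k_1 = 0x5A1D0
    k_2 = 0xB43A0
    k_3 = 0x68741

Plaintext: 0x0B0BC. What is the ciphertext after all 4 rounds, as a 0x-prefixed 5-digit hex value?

0x4F4E6

s_0 = plaintext = 0x0B0BC
s_1 = Round(s_0, k_0) = 0x00331
s_2 = Round(s_1, k_1) = 0xB8751
s_3 = Round(s_2, k_2) = 0x648EA
s_4 = Round(s_3, k_3) = 0x4F4E6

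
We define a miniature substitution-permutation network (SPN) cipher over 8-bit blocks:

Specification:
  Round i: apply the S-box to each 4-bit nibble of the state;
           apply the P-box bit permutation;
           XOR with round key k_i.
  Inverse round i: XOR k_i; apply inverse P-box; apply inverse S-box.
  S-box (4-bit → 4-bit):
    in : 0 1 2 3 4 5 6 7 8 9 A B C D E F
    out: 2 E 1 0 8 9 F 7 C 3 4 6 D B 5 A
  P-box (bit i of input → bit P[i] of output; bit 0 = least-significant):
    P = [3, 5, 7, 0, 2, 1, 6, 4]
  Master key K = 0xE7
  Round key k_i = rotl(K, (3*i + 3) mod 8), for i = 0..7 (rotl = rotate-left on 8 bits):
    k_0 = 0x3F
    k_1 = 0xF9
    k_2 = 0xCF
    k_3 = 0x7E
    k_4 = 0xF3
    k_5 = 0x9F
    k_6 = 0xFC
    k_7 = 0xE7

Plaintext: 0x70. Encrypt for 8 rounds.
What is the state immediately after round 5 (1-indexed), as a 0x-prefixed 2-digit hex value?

s_0 = plaintext = 0x70
s_1 = Round(s_0, k_0) = 0x59
s_2 = Round(s_1, k_1) = 0xC5
s_3 = Round(s_2, k_2) = 0x92
s_4 = Round(s_3, k_3) = 0x70
s_5 = Round(s_4, k_4) = 0x95
s_6 = Round(s_5, k_5) = 0x90
s_7 = Round(s_6, k_6) = 0xDA
s_8 = Round(s_7, k_7) = 0x71

0x95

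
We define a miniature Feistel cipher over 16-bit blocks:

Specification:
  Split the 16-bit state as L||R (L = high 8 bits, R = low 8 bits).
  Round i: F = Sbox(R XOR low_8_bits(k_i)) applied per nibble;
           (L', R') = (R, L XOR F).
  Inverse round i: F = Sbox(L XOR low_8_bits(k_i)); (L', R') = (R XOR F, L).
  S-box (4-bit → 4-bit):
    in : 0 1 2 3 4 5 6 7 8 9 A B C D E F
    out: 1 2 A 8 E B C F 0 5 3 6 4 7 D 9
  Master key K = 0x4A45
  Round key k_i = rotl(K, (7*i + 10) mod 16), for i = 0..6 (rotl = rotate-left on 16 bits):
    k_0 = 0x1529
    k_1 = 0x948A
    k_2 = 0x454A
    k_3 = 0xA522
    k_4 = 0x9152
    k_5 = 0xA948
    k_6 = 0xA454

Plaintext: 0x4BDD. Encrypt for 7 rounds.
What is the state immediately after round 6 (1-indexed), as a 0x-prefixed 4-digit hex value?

0x7351

s_0 = plaintext = 0x4BDD
s_1 = Round(s_0, k_0) = 0xDDD5
s_2 = Round(s_1, k_1) = 0xD564
s_3 = Round(s_2, k_2) = 0x6478
s_4 = Round(s_3, k_3) = 0x78D7
s_5 = Round(s_4, k_4) = 0xD773
s_6 = Round(s_5, k_5) = 0x7351
s_7 = Round(s_6, k_6) = 0x5168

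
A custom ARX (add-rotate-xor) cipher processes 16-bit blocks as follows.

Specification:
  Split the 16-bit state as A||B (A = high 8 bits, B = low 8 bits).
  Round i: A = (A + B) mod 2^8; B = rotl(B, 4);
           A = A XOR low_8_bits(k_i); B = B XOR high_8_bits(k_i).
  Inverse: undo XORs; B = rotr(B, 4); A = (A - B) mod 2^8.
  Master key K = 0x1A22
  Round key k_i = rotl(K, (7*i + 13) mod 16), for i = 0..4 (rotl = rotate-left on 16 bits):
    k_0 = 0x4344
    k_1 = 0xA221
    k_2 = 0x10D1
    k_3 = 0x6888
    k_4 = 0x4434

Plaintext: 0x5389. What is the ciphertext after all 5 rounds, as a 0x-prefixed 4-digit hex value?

s_0 = plaintext = 0x5389
s_1 = Round(s_0, k_0) = 0x98DB
s_2 = Round(s_1, k_1) = 0x521F
s_3 = Round(s_2, k_2) = 0xA0E1
s_4 = Round(s_3, k_3) = 0x0976
s_5 = Round(s_4, k_4) = 0x4B23

0x4B23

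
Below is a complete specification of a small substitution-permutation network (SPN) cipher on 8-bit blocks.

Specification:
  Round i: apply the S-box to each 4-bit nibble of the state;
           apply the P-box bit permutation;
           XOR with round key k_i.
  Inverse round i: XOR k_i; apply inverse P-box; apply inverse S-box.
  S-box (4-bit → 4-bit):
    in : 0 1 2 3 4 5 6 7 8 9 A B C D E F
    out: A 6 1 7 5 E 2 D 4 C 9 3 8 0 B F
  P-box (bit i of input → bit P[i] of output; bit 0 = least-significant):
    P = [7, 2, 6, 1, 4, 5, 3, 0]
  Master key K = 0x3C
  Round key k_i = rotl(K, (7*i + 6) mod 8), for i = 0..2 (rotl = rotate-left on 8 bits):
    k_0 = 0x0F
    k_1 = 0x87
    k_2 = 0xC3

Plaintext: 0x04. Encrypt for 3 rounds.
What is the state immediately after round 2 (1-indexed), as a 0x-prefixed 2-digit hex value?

s_0 = plaintext = 0x04
s_1 = Round(s_0, k_0) = 0xEE
s_2 = Round(s_1, k_1) = 0x30
s_3 = Round(s_2, k_2) = 0xFD

0x30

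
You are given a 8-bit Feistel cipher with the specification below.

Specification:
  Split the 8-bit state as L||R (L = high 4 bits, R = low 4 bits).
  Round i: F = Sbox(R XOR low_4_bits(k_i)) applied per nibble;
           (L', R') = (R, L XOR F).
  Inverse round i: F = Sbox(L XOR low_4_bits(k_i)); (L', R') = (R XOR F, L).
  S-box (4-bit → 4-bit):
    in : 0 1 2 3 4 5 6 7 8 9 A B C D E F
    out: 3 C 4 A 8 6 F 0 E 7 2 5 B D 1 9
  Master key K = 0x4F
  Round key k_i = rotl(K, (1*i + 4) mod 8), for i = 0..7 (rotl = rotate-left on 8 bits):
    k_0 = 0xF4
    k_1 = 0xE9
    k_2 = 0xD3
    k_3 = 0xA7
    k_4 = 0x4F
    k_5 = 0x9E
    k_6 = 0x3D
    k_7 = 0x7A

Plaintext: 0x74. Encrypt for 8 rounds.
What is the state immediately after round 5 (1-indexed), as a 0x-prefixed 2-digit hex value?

0x54

s_0 = plaintext = 0x74
s_1 = Round(s_0, k_0) = 0x44
s_2 = Round(s_1, k_1) = 0x49
s_3 = Round(s_2, k_2) = 0x96
s_4 = Round(s_3, k_3) = 0x65
s_5 = Round(s_4, k_4) = 0x54
s_6 = Round(s_5, k_5) = 0x47
s_7 = Round(s_6, k_6) = 0x76
s_8 = Round(s_7, k_7) = 0x6C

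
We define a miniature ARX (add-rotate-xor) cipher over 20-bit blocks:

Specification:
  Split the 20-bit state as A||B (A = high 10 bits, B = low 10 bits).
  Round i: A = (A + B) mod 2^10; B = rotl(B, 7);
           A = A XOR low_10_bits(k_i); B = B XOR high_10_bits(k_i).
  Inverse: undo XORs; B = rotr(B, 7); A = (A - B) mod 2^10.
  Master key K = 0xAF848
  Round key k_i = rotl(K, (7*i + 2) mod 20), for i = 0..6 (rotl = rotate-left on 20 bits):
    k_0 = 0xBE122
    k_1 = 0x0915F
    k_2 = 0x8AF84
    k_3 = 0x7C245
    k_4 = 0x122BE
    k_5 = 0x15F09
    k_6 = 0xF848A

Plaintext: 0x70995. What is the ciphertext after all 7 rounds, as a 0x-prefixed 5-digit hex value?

s_0 = plaintext = 0x70995
s_1 = Round(s_0, k_0) = 0x9D44A
s_2 = Round(s_1, k_1) = 0xF812D
s_3 = Round(s_2, k_2) = 0xA248E
s_4 = Round(s_3, k_3) = 0x54AE1
s_5 = Round(s_4, k_4) = 0xA3494
s_6 = Round(s_5, k_5) = 0x0A245
s_7 = Round(s_6, k_6) = 0xB9D29

0xB9D29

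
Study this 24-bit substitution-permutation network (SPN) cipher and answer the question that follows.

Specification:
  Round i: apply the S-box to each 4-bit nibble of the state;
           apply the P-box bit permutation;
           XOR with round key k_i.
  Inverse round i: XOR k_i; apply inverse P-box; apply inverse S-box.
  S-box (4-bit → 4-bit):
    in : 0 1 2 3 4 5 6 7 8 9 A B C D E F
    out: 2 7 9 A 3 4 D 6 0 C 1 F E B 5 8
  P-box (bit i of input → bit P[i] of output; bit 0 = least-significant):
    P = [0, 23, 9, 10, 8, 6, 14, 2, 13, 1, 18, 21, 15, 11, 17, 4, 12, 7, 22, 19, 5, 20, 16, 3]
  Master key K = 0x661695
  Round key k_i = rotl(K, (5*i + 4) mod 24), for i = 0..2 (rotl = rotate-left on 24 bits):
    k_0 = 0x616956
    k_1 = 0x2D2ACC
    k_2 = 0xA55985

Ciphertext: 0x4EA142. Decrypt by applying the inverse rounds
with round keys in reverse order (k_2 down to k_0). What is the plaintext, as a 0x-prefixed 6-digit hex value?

0xBBC1D6

s_0 = ciphertext = 0x4EA142
s_1 = InvRound(s_0, k_2) = 0x5B1DC4
s_2 = InvRound(s_1, k_1) = 0x3E56A9
s_3 = InvRound(s_2, k_0) = 0xBBC1D6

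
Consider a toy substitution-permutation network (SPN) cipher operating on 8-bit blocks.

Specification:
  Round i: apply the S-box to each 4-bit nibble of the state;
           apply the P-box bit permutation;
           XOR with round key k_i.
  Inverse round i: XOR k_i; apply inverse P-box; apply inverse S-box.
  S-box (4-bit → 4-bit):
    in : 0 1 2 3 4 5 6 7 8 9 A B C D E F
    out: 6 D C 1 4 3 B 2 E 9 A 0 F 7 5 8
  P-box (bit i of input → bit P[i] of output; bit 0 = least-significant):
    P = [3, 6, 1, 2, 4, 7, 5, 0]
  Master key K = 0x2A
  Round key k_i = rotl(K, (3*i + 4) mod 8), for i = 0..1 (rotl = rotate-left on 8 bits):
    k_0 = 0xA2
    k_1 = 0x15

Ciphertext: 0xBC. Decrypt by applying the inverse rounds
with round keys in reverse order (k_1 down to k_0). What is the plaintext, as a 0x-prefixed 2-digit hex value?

0x2B

s_0 = ciphertext = 0xBC
s_1 = InvRound(s_0, k_1) = 0x83
s_2 = InvRound(s_1, k_0) = 0x2B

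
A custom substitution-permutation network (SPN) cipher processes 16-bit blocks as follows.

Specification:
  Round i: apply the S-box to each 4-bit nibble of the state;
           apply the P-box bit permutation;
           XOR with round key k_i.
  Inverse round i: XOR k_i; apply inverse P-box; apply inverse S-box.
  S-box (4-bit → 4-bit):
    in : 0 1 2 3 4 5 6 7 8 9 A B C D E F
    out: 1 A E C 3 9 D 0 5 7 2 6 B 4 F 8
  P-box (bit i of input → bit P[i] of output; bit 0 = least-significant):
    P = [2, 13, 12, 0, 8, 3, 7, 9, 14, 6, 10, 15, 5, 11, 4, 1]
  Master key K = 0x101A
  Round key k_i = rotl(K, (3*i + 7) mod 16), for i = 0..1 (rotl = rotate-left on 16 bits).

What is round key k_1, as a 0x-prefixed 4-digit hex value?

K = 0x101A
k_0 = rotl(K, (3*0+7) mod 16) = rotl(K, 7) = 0x0D08
k_1 = rotl(K, (3*1+7) mod 16) = rotl(K, 10) = 0x6840

0x6840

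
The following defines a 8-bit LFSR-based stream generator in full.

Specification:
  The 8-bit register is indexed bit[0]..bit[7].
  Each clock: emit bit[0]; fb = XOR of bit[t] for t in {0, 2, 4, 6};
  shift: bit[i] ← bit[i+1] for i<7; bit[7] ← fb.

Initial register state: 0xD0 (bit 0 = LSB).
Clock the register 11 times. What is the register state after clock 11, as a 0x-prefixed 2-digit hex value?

reg_0 = 0xD0
clock 1: out=0, reg = 0x68
clock 2: out=0, reg = 0xB4
clock 3: out=0, reg = 0x5A
clock 4: out=0, reg = 0x2D
clock 5: out=1, reg = 0x16
clock 6: out=0, reg = 0x0B
clock 7: out=1, reg = 0x85
clock 8: out=1, reg = 0x42
clock 9: out=0, reg = 0xA1
clock 10: out=1, reg = 0xD0
clock 11: out=0, reg = 0x68

0x68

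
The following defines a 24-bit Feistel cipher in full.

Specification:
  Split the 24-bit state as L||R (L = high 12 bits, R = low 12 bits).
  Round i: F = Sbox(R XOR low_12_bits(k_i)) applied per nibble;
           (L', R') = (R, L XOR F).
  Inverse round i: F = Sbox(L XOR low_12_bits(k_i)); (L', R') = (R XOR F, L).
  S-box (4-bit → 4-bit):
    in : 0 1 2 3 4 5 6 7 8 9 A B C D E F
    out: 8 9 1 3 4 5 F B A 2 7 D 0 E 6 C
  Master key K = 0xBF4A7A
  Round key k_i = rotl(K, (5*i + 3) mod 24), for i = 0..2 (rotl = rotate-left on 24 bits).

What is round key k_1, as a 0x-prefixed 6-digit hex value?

K = 0xBF4A7A
k_0 = rotl(K, (5*0+3) mod 24) = rotl(K, 3) = 0xFA53D5
k_1 = rotl(K, (5*1+3) mod 24) = rotl(K, 8) = 0x4A7ABF

0x4A7ABF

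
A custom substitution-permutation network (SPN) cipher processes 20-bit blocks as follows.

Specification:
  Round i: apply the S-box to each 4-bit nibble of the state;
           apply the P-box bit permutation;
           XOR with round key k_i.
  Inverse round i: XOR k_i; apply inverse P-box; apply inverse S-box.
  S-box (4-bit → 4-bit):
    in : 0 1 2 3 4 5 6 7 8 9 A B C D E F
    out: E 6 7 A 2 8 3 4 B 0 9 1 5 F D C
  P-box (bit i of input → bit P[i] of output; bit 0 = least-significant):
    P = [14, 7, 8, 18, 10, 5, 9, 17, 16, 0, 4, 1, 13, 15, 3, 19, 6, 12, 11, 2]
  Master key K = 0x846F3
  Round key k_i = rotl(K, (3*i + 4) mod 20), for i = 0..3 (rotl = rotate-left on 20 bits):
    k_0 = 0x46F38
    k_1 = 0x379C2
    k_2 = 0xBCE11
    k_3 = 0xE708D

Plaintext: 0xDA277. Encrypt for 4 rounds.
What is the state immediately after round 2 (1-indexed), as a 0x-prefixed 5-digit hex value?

0xF2427

s_0 = plaintext = 0xDA277
s_1 = Round(s_0, k_0) = 0xD546D
s_2 = Round(s_1, k_1) = 0xF2427
s_3 = Round(s_2, k_2) = 0xB613C
s_4 = Round(s_3, k_3) = 0xC91FC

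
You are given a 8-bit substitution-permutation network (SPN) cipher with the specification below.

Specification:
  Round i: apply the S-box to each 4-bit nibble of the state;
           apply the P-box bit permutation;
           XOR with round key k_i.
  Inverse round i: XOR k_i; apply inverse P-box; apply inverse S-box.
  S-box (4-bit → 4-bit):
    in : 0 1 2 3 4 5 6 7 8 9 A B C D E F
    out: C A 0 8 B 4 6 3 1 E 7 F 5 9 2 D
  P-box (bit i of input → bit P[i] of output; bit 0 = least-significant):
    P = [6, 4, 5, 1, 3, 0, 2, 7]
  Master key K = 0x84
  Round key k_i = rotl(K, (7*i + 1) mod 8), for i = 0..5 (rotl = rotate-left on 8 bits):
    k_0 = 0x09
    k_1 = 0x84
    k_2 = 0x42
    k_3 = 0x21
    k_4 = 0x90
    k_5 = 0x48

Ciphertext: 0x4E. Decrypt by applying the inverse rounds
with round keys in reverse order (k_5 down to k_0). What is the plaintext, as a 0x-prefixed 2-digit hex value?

s_0 = ciphertext = 0x4E
s_1 = InvRound(s_0, k_5) = 0x53
s_2 = InvRound(s_1, k_4) = 0x1D
s_3 = InvRound(s_2, k_3) = 0xC6
s_4 = InvRound(s_3, k_2) = 0x02
s_5 = InvRound(s_4, k_1) = 0x03
s_6 = InvRound(s_5, k_0) = 0x83

0x83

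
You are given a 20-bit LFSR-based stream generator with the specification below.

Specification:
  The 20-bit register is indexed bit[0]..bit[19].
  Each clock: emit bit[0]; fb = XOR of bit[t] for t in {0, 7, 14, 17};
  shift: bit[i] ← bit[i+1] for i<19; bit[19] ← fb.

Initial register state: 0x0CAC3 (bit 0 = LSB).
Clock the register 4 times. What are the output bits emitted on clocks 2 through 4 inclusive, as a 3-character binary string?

100

reg_0 = 0x0CAC3
clock 1: out=1, reg = 0x86561
clock 2: out=1, reg = 0x432B0
clock 3: out=0, reg = 0xA1958
clock 4: out=0, reg = 0xD0CAC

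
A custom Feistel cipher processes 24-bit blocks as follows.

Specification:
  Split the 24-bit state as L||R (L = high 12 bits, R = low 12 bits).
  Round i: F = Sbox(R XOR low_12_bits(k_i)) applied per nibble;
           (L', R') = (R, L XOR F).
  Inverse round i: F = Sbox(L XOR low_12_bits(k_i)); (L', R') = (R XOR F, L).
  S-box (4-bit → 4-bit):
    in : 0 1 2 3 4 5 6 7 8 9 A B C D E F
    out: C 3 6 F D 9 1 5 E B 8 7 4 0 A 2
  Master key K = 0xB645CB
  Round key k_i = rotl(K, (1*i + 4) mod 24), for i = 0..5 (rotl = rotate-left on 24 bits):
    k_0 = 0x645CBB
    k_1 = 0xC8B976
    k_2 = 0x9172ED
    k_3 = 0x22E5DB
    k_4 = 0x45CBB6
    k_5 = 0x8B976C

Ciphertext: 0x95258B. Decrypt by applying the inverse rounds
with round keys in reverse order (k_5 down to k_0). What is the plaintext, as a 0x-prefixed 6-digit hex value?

0x7AD927

s_0 = ciphertext = 0x95258B
s_1 = InvRound(s_0, k_5) = 0xF71952
s_2 = InvRound(s_1, k_4) = 0x417F71
s_3 = InvRound(s_2, k_3) = 0xC35417
s_4 = InvRound(s_3, k_2) = 0xE19C35
s_5 = InvRound(s_4, k_1) = 0x927E19
s_6 = InvRound(s_5, k_0) = 0x7AD927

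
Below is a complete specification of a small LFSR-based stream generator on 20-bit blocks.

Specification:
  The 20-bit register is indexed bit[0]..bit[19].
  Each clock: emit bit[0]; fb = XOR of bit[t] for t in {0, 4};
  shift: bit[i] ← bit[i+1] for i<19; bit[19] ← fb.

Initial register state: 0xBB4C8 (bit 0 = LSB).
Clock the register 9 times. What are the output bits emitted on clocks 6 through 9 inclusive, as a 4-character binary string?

0110

reg_0 = 0xBB4C8
clock 1: out=0, reg = 0x5DA64
clock 2: out=0, reg = 0x2ED32
clock 3: out=0, reg = 0x97699
clock 4: out=1, reg = 0x4BB4C
clock 5: out=0, reg = 0x25DA6
clock 6: out=0, reg = 0x12ED3
clock 7: out=1, reg = 0x09769
clock 8: out=1, reg = 0x84BB4
clock 9: out=0, reg = 0xC25DA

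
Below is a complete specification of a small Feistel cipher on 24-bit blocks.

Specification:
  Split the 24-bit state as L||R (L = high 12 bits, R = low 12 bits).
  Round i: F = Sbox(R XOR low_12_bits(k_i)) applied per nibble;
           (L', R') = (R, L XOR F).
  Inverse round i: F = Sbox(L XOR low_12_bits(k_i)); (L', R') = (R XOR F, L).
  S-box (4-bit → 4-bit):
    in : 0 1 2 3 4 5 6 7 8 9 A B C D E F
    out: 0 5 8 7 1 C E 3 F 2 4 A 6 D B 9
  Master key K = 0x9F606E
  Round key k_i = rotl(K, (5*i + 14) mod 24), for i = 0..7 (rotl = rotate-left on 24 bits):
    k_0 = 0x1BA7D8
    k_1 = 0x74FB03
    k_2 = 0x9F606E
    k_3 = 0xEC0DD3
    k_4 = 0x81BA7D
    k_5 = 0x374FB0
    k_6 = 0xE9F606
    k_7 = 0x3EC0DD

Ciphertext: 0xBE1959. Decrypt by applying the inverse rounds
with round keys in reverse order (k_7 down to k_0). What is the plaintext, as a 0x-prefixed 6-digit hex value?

s_0 = ciphertext = 0xBE1959
s_1 = InvRound(s_0, k_7) = 0x32FBE1
s_2 = InvRound(s_1, k_6) = 0x76332F
s_3 = InvRound(s_2, k_5) = 0xCF8763
s_4 = InvRound(s_3, k_4) = 0x99FCF8
s_5 = InvRound(s_4, k_3) = 0xDEE99F
s_6 = InvRound(s_5, k_2) = 0x46FDEE
s_7 = InvRound(s_6, k_1) = 0x40846F
s_8 = InvRound(s_7, k_0) = 0x3BF408

0x3BF408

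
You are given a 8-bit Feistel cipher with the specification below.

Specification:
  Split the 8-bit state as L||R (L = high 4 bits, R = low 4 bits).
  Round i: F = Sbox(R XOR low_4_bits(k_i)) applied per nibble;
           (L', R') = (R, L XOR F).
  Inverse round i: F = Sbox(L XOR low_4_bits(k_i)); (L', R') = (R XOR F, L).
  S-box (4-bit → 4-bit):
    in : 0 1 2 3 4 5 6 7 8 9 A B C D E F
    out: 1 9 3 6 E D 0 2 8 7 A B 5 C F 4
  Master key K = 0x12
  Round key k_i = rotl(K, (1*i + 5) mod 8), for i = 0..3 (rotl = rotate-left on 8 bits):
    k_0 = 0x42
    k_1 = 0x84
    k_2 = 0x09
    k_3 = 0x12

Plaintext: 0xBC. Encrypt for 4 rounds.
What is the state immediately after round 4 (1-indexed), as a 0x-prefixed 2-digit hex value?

0xA5

s_0 = plaintext = 0xBC
s_1 = Round(s_0, k_0) = 0xC4
s_2 = Round(s_1, k_1) = 0x4D
s_3 = Round(s_2, k_2) = 0xDA
s_4 = Round(s_3, k_3) = 0xA5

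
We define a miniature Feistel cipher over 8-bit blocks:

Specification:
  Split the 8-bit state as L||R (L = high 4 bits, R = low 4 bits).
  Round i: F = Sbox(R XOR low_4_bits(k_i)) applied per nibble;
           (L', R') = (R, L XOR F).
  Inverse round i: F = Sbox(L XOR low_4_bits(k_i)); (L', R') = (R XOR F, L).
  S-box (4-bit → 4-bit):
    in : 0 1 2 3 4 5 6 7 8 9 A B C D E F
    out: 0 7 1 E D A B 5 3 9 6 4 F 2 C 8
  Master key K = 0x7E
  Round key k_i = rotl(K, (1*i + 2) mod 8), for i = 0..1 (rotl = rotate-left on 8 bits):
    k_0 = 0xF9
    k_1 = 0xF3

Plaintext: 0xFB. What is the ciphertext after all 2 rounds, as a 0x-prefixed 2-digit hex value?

0xE9

s_0 = plaintext = 0xFB
s_1 = Round(s_0, k_0) = 0xBE
s_2 = Round(s_1, k_1) = 0xE9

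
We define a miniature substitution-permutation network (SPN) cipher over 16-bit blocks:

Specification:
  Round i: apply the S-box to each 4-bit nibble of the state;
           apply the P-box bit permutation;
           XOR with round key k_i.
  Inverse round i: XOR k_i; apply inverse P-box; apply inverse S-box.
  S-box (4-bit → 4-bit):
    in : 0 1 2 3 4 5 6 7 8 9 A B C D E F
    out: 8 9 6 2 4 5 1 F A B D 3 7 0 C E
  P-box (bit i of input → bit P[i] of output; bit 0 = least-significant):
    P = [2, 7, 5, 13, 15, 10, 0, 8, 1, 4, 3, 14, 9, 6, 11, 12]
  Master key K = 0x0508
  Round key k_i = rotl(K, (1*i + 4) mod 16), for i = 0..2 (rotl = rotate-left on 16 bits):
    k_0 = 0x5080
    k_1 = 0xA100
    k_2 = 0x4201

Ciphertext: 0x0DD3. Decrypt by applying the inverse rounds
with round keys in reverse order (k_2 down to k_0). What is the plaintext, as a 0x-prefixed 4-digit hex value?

0x8403

s_0 = ciphertext = 0x0DD3
s_1 = InvRound(s_0, k_2) = 0xC983
s_2 = InvRound(s_1, k_1) = 0x4148
s_3 = InvRound(s_2, k_0) = 0x8403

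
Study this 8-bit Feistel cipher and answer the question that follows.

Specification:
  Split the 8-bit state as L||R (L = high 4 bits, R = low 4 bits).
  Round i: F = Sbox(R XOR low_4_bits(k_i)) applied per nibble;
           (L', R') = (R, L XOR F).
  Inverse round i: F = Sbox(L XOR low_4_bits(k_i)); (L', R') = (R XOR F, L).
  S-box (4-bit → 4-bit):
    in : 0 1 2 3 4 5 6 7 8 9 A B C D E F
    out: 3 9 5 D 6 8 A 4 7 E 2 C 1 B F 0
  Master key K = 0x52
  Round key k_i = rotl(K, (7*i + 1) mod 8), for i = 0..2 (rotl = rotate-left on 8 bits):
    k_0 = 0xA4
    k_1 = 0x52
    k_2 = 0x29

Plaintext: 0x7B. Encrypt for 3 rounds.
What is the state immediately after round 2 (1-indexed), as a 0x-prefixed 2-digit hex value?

0x73

s_0 = plaintext = 0x7B
s_1 = Round(s_0, k_0) = 0xB7
s_2 = Round(s_1, k_1) = 0x73
s_3 = Round(s_2, k_2) = 0x35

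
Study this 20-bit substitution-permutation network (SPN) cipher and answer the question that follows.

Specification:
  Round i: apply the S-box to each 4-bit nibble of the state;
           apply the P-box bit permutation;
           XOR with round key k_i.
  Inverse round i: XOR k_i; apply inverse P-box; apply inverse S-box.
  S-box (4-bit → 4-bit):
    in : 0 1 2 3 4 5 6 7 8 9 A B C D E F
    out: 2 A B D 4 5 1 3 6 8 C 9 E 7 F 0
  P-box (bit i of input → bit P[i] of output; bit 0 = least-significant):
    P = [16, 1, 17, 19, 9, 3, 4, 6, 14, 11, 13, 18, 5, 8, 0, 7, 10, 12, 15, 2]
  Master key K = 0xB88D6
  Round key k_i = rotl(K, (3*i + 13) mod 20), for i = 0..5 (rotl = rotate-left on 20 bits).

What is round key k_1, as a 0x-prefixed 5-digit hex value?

0x6B88D

K = 0xB88D6
k_0 = rotl(K, (3*0+13) mod 20) = rotl(K, 13) = 0xAD711
k_1 = rotl(K, (3*1+13) mod 20) = rotl(K, 16) = 0x6B88D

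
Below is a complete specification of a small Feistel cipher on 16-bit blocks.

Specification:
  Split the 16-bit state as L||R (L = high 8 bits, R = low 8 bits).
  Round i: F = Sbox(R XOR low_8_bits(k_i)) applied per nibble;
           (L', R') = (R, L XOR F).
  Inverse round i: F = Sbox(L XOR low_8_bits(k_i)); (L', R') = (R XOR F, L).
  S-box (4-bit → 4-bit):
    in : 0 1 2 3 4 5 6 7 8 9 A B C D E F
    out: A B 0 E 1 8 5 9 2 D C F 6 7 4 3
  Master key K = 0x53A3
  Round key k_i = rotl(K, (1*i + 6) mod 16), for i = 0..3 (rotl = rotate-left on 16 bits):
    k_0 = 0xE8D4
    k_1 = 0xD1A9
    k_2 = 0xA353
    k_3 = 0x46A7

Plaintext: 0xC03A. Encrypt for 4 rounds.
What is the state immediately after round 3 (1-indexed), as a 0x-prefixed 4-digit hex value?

s_0 = plaintext = 0xC03A
s_1 = Round(s_0, k_0) = 0x3A84
s_2 = Round(s_1, k_1) = 0x843D
s_3 = Round(s_2, k_2) = 0x3DD0
s_4 = Round(s_3, k_3) = 0xD0A4

0x3DD0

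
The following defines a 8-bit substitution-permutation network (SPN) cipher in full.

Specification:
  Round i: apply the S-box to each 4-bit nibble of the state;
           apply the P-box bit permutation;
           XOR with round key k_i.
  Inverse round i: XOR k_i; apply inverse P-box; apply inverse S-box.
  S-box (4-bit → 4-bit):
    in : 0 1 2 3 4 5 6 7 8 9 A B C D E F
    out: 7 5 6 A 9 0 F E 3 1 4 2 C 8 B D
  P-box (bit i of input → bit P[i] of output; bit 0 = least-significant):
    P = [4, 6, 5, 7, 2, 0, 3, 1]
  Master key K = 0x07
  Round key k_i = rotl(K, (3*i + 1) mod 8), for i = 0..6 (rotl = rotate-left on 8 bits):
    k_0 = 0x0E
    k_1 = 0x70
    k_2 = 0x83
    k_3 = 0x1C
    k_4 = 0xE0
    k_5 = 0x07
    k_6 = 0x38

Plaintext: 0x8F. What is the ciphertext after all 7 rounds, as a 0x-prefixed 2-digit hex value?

s_0 = plaintext = 0x8F
s_1 = Round(s_0, k_0) = 0xBB
s_2 = Round(s_1, k_1) = 0x31
s_3 = Round(s_2, k_2) = 0xB0
s_4 = Round(s_3, k_3) = 0x6D
s_5 = Round(s_4, k_4) = 0x6F
s_6 = Round(s_5, k_5) = 0xB8
s_7 = Round(s_6, k_6) = 0x69

0x69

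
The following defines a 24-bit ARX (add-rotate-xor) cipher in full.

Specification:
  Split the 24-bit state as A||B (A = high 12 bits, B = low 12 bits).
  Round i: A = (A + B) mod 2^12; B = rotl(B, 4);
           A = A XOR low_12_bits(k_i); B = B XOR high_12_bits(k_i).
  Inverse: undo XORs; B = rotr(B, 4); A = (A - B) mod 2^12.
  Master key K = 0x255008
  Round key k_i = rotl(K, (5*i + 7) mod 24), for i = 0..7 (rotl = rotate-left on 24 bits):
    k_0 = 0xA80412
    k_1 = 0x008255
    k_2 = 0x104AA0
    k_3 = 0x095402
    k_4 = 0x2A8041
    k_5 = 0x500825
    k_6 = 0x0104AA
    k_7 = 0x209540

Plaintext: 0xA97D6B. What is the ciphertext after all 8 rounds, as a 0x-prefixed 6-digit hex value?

s_0 = plaintext = 0xA97D6B
s_1 = Round(s_0, k_0) = 0xC10C3D
s_2 = Round(s_1, k_1) = 0xA183D4
s_3 = Round(s_2, k_2) = 0x74CC47
s_4 = Round(s_3, k_3) = 0x7914E9
s_5 = Round(s_4, k_4) = 0xC3BC3C
s_6 = Round(s_5, k_5) = 0x0526CC
s_7 = Round(s_6, k_6) = 0x3B4CD6
s_8 = Round(s_7, k_7) = 0x5CAF65

0x5CAF65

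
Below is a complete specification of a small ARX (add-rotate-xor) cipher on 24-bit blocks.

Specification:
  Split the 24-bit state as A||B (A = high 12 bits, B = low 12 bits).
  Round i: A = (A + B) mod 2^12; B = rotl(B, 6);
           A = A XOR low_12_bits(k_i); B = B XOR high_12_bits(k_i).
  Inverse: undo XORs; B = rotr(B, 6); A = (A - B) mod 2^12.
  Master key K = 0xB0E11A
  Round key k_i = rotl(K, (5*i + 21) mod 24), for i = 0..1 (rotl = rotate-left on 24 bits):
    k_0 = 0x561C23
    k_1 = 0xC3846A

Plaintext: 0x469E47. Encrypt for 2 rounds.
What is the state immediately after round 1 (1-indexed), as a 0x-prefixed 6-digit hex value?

0xE93498

s_0 = plaintext = 0x469E47
s_1 = Round(s_0, k_0) = 0xE93498
s_2 = Round(s_1, k_1) = 0x741A2A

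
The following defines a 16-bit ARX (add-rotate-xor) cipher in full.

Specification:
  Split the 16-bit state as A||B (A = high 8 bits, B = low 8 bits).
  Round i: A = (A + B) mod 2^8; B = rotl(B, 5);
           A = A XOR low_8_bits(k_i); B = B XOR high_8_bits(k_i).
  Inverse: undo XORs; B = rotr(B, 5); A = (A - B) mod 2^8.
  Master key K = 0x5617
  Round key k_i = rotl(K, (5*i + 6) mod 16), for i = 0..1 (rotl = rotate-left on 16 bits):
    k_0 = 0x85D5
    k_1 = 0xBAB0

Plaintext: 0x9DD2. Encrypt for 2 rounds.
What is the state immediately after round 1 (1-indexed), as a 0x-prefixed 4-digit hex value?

0xBADF

s_0 = plaintext = 0x9DD2
s_1 = Round(s_0, k_0) = 0xBADF
s_2 = Round(s_1, k_1) = 0x2941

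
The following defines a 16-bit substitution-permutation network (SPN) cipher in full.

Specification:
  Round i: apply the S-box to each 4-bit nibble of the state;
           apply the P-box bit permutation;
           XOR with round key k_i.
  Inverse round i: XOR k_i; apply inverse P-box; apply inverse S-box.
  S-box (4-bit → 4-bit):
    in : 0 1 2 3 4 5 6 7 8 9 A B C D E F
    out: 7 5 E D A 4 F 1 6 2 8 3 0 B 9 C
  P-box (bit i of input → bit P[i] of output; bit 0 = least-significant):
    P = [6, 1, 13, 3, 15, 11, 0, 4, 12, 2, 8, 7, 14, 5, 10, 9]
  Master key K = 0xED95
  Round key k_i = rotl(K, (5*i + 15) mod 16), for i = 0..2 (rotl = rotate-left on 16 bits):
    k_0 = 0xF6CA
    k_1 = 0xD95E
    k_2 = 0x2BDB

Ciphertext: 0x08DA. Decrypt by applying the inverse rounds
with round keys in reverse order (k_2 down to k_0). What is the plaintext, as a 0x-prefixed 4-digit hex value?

s_0 = ciphertext = 0x08DA
s_1 = InvRound(s_0, k_2) = 0xA555
s_2 = InvRound(s_1, k_1) = 0x1782
s_3 = InvRound(s_2, k_0) = 0x7573

0x7573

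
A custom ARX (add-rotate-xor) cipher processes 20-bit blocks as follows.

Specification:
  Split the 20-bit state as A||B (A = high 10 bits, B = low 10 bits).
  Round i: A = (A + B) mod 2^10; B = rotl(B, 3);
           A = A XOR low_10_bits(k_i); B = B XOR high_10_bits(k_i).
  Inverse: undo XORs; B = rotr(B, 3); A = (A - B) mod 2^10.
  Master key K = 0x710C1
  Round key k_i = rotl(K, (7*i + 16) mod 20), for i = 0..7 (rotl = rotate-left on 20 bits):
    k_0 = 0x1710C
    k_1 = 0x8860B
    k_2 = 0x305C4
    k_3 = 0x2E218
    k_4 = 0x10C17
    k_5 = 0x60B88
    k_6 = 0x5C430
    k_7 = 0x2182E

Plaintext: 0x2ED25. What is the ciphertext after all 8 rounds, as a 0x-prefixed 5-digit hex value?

s_0 = plaintext = 0x2ED25
s_1 = Round(s_0, k_0) = 0x3B176
s_2 = Round(s_1, k_1) = 0x1A593
s_3 = Round(s_2, k_2) = 0x0E05A
s_4 = Round(s_3, k_3) = 0xA2A68
s_5 = Round(s_4, k_4) = 0x39707
s_6 = Round(s_5, k_5) = 0x191BC
s_7 = Round(s_6, k_6) = 0x84092
s_8 = Round(s_7, k_7) = 0xA3017

0xA3017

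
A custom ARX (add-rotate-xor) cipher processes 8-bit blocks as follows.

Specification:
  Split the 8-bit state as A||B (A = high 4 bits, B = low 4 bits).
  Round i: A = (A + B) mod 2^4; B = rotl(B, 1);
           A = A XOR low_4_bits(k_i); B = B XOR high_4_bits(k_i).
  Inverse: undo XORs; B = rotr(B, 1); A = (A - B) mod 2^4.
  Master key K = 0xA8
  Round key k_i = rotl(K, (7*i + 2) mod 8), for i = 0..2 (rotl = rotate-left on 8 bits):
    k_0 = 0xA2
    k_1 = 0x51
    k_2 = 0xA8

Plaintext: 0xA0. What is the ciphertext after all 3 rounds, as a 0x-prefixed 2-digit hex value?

s_0 = plaintext = 0xA0
s_1 = Round(s_0, k_0) = 0x8A
s_2 = Round(s_1, k_1) = 0x30
s_3 = Round(s_2, k_2) = 0xBA

0xBA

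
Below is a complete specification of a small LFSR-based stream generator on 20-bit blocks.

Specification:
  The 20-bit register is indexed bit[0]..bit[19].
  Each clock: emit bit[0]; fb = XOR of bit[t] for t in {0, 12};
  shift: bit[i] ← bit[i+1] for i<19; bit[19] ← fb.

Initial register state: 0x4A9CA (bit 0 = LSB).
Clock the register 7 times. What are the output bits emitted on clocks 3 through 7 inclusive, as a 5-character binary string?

01001

reg_0 = 0x4A9CA
clock 1: out=0, reg = 0x254E5
clock 2: out=1, reg = 0x12A72
clock 3: out=0, reg = 0x09539
clock 4: out=1, reg = 0x04A9C
clock 5: out=0, reg = 0x0254E
clock 6: out=0, reg = 0x012A7
clock 7: out=1, reg = 0x00953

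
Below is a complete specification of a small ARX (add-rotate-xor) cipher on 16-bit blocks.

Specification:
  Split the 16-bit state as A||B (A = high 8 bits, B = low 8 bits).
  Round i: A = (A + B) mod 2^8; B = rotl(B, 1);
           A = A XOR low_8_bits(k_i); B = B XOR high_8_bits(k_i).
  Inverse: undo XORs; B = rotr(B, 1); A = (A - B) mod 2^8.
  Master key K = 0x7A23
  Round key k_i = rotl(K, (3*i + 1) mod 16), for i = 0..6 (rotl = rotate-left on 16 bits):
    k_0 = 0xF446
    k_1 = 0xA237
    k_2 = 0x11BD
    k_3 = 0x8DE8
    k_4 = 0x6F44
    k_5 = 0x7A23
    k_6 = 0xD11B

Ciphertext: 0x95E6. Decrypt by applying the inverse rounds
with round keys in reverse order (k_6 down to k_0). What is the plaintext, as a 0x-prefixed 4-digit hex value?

s_0 = ciphertext = 0x95E6
s_1 = InvRound(s_0, k_6) = 0xF39B
s_2 = InvRound(s_1, k_5) = 0xE0F0
s_3 = InvRound(s_2, k_4) = 0xD5CF
s_4 = InvRound(s_3, k_3) = 0x1C21
s_5 = InvRound(s_4, k_2) = 0x8918
s_6 = InvRound(s_5, k_1) = 0x615D
s_7 = InvRound(s_6, k_0) = 0x53D4

0x53D4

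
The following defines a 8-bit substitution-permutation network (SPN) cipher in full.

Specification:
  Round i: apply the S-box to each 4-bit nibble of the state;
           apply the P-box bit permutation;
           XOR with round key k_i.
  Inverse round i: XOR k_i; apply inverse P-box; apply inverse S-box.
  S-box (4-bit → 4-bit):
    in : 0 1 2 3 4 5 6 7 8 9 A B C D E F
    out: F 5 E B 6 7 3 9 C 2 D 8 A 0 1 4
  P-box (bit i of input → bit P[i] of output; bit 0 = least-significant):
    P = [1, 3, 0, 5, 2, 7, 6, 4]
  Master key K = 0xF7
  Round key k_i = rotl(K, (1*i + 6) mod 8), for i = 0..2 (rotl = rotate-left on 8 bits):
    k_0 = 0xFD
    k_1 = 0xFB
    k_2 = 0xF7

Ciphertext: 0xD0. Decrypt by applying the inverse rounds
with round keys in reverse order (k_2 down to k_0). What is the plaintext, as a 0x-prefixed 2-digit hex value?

0xFE

s_0 = ciphertext = 0xD0
s_1 = InvRound(s_0, k_2) = 0xEA
s_2 = InvRound(s_1, k_1) = 0xBF
s_3 = InvRound(s_2, k_0) = 0xFE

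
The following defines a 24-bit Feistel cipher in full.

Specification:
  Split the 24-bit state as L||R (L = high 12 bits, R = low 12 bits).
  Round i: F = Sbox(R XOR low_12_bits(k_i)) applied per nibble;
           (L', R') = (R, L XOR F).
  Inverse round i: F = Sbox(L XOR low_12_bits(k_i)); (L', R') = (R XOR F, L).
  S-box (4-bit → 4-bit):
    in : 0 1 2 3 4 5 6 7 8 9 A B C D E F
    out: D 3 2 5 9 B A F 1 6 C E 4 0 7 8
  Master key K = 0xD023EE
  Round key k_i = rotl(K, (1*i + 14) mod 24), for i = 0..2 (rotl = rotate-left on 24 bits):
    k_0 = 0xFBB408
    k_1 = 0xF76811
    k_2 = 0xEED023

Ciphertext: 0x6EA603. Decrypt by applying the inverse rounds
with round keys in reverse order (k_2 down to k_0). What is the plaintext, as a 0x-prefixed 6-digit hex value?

0x2FBF53

s_0 = ciphertext = 0x6EA603
s_1 = InvRound(s_0, k_2) = 0xC456EA
s_2 = InvRound(s_1, k_1) = 0xF53C45
s_3 = InvRound(s_2, k_0) = 0x2FBF53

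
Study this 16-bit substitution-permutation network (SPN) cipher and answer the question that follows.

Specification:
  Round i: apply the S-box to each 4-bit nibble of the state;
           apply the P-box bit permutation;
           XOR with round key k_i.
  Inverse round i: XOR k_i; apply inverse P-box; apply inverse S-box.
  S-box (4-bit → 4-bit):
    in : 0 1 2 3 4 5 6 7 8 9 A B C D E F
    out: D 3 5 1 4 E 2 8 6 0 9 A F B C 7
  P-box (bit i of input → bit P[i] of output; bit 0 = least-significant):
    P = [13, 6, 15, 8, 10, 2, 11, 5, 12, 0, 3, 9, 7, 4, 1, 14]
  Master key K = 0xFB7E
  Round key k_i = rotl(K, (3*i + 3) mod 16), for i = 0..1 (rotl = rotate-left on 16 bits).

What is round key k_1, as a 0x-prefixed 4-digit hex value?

0xDFBE

K = 0xFB7E
k_0 = rotl(K, (3*0+3) mod 16) = rotl(K, 3) = 0xDBF7
k_1 = rotl(K, (3*1+3) mod 16) = rotl(K, 6) = 0xDFBE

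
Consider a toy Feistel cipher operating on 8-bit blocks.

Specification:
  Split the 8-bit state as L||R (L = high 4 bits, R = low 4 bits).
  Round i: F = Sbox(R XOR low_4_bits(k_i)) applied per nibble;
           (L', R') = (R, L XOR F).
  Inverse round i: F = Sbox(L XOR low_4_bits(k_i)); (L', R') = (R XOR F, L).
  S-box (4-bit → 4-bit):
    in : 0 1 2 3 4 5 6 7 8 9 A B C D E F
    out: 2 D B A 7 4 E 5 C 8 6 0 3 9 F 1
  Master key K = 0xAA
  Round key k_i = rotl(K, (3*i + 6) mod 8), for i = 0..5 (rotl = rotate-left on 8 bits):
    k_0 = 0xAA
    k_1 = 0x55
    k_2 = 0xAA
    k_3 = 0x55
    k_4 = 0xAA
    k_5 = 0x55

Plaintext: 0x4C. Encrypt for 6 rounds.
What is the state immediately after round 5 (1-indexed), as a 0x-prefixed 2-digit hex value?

0xB2

s_0 = plaintext = 0x4C
s_1 = Round(s_0, k_0) = 0xCA
s_2 = Round(s_1, k_1) = 0xAD
s_3 = Round(s_2, k_2) = 0xDF
s_4 = Round(s_3, k_3) = 0xFB
s_5 = Round(s_4, k_4) = 0xB2
s_6 = Round(s_5, k_5) = 0x2E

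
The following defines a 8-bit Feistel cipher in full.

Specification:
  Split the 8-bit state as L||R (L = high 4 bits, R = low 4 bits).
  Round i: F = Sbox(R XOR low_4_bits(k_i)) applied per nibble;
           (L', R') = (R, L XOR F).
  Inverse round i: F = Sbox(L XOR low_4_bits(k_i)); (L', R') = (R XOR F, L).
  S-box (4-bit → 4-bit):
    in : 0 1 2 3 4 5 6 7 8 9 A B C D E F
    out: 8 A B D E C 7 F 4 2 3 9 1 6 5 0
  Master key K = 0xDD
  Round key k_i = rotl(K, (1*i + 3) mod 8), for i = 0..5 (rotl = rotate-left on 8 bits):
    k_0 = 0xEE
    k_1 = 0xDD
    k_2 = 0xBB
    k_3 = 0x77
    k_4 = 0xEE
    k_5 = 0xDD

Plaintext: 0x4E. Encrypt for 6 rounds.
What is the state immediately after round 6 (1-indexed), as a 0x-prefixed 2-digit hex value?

0x1C

s_0 = plaintext = 0x4E
s_1 = Round(s_0, k_0) = 0xEC
s_2 = Round(s_1, k_1) = 0xC4
s_3 = Round(s_2, k_2) = 0x4C
s_4 = Round(s_3, k_3) = 0xCD
s_5 = Round(s_4, k_4) = 0xD1
s_6 = Round(s_5, k_5) = 0x1C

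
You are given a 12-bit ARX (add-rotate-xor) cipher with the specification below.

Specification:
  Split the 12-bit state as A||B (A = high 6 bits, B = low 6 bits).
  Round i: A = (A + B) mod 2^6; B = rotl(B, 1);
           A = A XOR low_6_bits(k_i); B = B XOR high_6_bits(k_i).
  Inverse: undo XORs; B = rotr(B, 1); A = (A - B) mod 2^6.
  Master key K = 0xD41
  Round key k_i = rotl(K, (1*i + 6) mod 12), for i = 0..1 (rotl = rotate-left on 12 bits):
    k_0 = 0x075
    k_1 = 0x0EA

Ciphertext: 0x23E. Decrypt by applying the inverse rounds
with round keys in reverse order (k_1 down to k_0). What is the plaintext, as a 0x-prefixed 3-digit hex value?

0x4BF

s_0 = ciphertext = 0x23E
s_1 = InvRound(s_0, k_1) = 0x93E
s_2 = InvRound(s_1, k_0) = 0x4BF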